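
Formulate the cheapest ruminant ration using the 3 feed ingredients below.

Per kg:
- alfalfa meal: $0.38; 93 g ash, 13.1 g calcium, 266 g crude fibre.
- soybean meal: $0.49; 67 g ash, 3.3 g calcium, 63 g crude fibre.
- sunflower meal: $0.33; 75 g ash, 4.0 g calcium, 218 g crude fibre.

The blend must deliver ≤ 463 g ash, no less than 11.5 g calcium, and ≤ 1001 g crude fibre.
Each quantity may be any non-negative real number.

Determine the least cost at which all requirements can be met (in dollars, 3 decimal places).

Let x1 = kg of alfalfa meal, x2 = kg of soybean meal, x3 = kg of sunflower meal.
min 0.38x1 + 0.49x2 + 0.33x3 with:
  93x1 + 67x2 + 75x3 ≤ 463   (ash)
  13.1x1 + 3.3x2 + 4x3 ≥ 11.5   (calcium)
  266x1 + 63x2 + 218x3 ≤ 1001   (crude fibre)
  x1, x2, x3 ≥ 0.
At the optimum only alfalfa meal is positive (soybean meal, sunflower meal = 0). Binding constraint: calcium.
So alfalfa meal = 0.8779 kg.
Objective = 0.38·0.8779 = 0.33360.

$0.334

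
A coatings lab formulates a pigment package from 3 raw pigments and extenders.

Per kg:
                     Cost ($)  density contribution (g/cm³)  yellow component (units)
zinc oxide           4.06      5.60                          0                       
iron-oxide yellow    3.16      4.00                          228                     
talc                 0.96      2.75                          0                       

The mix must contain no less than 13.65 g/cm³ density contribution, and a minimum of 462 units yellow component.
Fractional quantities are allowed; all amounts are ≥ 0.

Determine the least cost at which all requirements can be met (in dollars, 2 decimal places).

$8.34

Set it up as a linear program. Let x1 = kg of zinc oxide, x2 = kg of iron-oxide yellow, x3 = kg of talc.
Minimize 4.06x1 + 3.16x2 + 0.96x3 s.t.:
  5.6x1 + 4x2 + 2.75x3 ≥ 13.65   (density contribution)
  228x2 ≥ 462   (yellow component)
  x1, x2, x3 ≥ 0.
At the optimum only iron-oxide yellow, talc are positive (zinc oxide = 0). Binding constraints: density contribution and yellow component.
Optimal quantities: iron-oxide yellow = 2.026 kg, talc = 2.016 kg.
Hence cost = 3.16·2.026 + 0.96·2.016 = $8.3375.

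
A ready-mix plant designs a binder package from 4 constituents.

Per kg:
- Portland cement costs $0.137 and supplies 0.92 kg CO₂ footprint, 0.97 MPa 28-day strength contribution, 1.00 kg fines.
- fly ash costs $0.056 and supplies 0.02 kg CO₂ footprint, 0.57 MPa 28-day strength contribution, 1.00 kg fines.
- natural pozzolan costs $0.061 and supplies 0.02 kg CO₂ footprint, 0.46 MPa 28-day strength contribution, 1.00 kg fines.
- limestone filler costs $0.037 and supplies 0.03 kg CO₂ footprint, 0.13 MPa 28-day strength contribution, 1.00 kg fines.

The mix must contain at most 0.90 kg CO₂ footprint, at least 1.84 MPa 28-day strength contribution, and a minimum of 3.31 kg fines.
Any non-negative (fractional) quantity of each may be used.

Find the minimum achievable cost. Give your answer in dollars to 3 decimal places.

$0.183

Set it up as a linear program. Let x1 = kg of Portland cement, x2 = kg of fly ash, x3 = kg of natural pozzolan, x4 = kg of limestone filler.
Minimize 0.137x1 + 0.056x2 + 0.061x3 + 0.037x4 subject to:
  0.92x1 + 0.02x2 + 0.02x3 + 0.03x4 ≤ 0.9   (CO₂ footprint)
  0.97x1 + 0.57x2 + 0.46x3 + 0.13x4 ≥ 1.84   (28-day strength contribution)
  1x1 + 1x2 + 1x3 + 1x4 ≥ 3.31   (fines)
  x1, x2, x3, x4 ≥ 0.
At the optimum only fly ash, limestone filler are positive (Portland cement, natural pozzolan = 0). There the 28-day strength contribution and fines constraints are tight.
Solving gives x2 = 3.204, x4 = 0.1061.
Hence cost = 0.056·3.204 + 0.037·0.1061 = $0.18335.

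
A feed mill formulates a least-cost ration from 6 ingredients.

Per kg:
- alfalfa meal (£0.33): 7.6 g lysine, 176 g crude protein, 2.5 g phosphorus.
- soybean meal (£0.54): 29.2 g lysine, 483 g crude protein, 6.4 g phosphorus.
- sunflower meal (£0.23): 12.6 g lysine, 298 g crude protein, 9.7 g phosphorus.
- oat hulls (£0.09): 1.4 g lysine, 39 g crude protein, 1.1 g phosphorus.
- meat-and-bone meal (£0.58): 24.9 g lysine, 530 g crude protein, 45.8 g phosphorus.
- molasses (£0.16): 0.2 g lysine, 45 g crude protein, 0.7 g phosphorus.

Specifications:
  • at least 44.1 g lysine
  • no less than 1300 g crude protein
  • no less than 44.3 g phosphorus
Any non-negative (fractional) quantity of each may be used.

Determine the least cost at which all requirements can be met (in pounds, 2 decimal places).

Let x1 = kg of alfalfa meal, x2 = kg of soybean meal, x3 = kg of sunflower meal, x4 = kg of oat hulls, x5 = kg of meat-and-bone meal, x6 = kg of molasses.
Minimise 0.33x1 + 0.54x2 + 0.23x3 + 0.09x4 + 0.58x5 + 0.16x6 subject to:
  7.6x1 + 29.2x2 + 12.6x3 + 1.4x4 + 24.9x5 + 0.2x6 ≥ 44.1   (lysine)
  176x1 + 483x2 + 298x3 + 39x4 + 530x5 + 45x6 ≥ 1300   (crude protein)
  2.5x1 + 6.4x2 + 9.7x3 + 1.1x4 + 45.8x5 + 0.7x6 ≥ 44.3   (phosphorus)
  x1, x2, x3, x4, x5, x6 ≥ 0.
The cheapest feasible vertex uses only sunflower meal, meat-and-bone meal; alfalfa meal, soybean meal, oat hulls, molasses are not used. There the crude protein and phosphorus constraints are tight.
Optimal quantities: sunflower meal = 4.239 kg, meat-and-bone meal = 0.06952 kg.
Hence cost = 0.23·4.239 + 0.58·0.06952 = £1.0153.

£1.02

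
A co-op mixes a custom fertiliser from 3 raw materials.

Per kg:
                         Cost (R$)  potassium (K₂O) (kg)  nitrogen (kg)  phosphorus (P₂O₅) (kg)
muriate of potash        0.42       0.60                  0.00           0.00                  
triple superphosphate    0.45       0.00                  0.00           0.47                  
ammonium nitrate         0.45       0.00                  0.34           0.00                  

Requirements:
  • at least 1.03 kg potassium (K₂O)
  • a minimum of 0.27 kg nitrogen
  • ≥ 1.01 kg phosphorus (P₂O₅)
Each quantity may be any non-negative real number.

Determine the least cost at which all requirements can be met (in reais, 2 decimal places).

R$2.05

Let x1 = kg of muriate of potash, x2 = kg of triple superphosphate, x3 = kg of ammonium nitrate.
Minimize 0.42x1 + 0.45x2 + 0.45x3 s.t.:
  0.6x1 ≥ 1.03   (potassium (K₂O))
  0.34x3 ≥ 0.27   (nitrogen)
  0.47x2 ≥ 1.01   (phosphorus (P₂O₅))
  x1, x2, x3 ≥ 0.
The optimal mix uses every input. The potassium (K₂O), nitrogen, phosphorus (P₂O₅) requirements are met with equality.
So muriate of potash = 1.717 kg, triple superphosphate = 2.149 kg, ammonium nitrate = 0.7941 kg.
Hence cost = 0.42·1.717 + 0.45·2.149 + 0.45·0.7941 = R$2.0455.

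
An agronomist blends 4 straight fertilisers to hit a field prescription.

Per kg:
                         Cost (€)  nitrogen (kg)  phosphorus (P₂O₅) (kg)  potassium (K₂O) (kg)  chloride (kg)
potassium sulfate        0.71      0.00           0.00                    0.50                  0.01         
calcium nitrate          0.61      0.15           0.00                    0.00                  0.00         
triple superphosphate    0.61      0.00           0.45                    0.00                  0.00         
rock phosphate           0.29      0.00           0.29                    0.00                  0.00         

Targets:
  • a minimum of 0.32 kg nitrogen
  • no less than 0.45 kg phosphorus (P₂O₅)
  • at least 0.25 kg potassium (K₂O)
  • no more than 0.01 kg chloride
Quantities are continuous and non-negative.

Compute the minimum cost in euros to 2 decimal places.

This is a linear program. Let x1 = kg of potassium sulfate, x2 = kg of calcium nitrate, x3 = kg of triple superphosphate, x4 = kg of rock phosphate.
min 0.71x1 + 0.61x2 + 0.61x3 + 0.29x4 subject to:
  0.15x2 ≥ 0.32   (nitrogen)
  0.45x3 + 0.29x4 ≥ 0.45   (phosphorus (P₂O₅))
  0.5x1 ≥ 0.25   (potassium (K₂O))
  0.01x1 ≤ 0.01   (chloride)
  x1, x2, x3, x4 ≥ 0.
The minimum-cost mix takes nothing from triple superphosphate — only potassium sulfate, calcium nitrate, rock phosphate. The nitrogen, phosphorus (P₂O₅), potassium (K₂O) requirements are met with equality.
So potassium sulfate = 0.5 kg, calcium nitrate = 2.133 kg, rock phosphate = 1.552 kg.
Total cost: 0.71·0.5 + 0.61·2.133 + 0.29·1.552 = 2.1062.

€2.11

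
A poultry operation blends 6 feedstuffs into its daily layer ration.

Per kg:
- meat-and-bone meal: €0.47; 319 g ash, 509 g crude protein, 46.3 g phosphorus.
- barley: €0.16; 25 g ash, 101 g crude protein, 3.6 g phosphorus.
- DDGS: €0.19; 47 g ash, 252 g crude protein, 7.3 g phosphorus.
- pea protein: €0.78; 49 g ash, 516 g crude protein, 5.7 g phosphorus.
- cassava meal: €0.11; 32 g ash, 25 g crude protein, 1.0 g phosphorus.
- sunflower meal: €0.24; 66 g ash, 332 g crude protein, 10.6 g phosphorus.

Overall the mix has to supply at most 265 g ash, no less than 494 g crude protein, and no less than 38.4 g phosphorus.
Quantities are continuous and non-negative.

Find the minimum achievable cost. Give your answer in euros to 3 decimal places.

€0.434

This is a linear program. Let x1 = kg of meat-and-bone meal, x2 = kg of barley, x3 = kg of DDGS, x4 = kg of pea protein, x5 = kg of cassava meal, x6 = kg of sunflower meal.
min 0.47x1 + 0.16x2 + 0.19x3 + 0.78x4 + 0.11x5 + 0.24x6 s.t.:
  319x1 + 25x2 + 47x3 + 49x4 + 32x5 + 66x6 ≤ 265   (ash)
  509x1 + 101x2 + 252x3 + 516x4 + 25x5 + 332x6 ≥ 494   (crude protein)
  46.3x1 + 3.6x2 + 7.3x3 + 5.7x4 + 1x5 + 10.6x6 ≥ 38.4   (phosphorus)
  x1, x2, x3, x4, x5, x6 ≥ 0.
The optimal basis is {meat-and-bone meal, sunflower meal}; barley, DDGS, pea protein, cassava meal drop out. There the crude protein and phosphorus constraints are tight.
Optimal quantities: meat-and-bone meal = 0.753 kg, sunflower meal = 0.3335 kg.
Cost = 0.47·0.753 + 0.24·0.3335 = 0.43395.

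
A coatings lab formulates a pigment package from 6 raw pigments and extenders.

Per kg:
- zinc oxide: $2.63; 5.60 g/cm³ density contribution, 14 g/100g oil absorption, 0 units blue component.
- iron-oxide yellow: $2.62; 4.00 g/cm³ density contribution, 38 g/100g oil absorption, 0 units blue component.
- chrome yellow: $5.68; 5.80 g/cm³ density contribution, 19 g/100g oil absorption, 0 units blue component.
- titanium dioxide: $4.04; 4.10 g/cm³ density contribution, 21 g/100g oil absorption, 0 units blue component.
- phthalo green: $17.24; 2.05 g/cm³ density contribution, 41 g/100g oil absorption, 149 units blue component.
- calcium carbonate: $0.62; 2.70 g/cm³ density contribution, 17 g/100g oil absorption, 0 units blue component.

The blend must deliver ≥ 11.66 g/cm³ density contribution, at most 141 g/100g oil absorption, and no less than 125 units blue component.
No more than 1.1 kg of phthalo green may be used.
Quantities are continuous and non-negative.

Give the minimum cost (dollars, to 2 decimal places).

$16.75

Set it up as a linear program. Let x1 = kg of zinc oxide, x2 = kg of iron-oxide yellow, x3 = kg of chrome yellow, x4 = kg of titanium dioxide, x5 = kg of phthalo green, x6 = kg of calcium carbonate.
Minimize 2.63x1 + 2.62x2 + 5.68x3 + 4.04x4 + 17.24x5 + 0.62x6 with:
  5.6x1 + 4x2 + 5.8x3 + 4.1x4 + 2.05x5 + 2.7x6 ≥ 11.66   (density contribution)
  14x1 + 38x2 + 19x3 + 21x4 + 41x5 + 17x6 ≤ 141   (oil absorption)
  149x5 ≥ 125   (blue component)
  x5 ≤ 1.1
  x1, x2, x3, x4, x5, x6 ≥ 0.
The minimum-cost mix takes nothing from zinc oxide, iron-oxide yellow, chrome yellow, titanium dioxide — only phthalo green, calcium carbonate. Binding constraints: density contribution and blue component.
Optimal quantities: phthalo green = 0.8389 kg, calcium carbonate = 3.682 kg.
Hence cost = 17.24·0.8389 + 0.62·3.682 = $16.7455.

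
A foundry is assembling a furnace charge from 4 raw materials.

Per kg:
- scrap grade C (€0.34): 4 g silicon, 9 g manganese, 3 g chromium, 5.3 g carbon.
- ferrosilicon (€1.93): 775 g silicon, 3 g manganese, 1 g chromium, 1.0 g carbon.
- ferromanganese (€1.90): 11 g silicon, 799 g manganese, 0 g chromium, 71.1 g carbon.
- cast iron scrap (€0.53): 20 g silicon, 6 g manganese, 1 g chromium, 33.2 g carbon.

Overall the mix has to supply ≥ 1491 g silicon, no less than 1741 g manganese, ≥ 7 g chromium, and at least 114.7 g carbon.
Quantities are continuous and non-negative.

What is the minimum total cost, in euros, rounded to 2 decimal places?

€8.31

Let x1 = kg of scrap grade C, x2 = kg of ferrosilicon, x3 = kg of ferromanganese, x4 = kg of cast iron scrap.
Minimize 0.34x1 + 1.93x2 + 1.9x3 + 0.53x4 s.t.:
  4x1 + 775x2 + 11x3 + 20x4 ≥ 1491   (silicon)
  9x1 + 3x2 + 799x3 + 6x4 ≥ 1741   (manganese)
  3x1 + 1x2 + 1x4 ≥ 7   (chromium)
  5.3x1 + 1x2 + 71.1x3 + 33.2x4 ≥ 114.7   (carbon)
  x1, x2, x3, x4 ≥ 0.
The optimal basis is {scrap grade C, ferrosilicon, ferromanganese}; cast iron scrap drops out. There the silicon, manganese, chromium constraints are tight.
Solving gives x1 = 1.705, x2 = 1.885, x3 = 2.153.
Total cost: 0.34·1.705 + 1.93·1.885 + 1.9·2.153 = 8.3085.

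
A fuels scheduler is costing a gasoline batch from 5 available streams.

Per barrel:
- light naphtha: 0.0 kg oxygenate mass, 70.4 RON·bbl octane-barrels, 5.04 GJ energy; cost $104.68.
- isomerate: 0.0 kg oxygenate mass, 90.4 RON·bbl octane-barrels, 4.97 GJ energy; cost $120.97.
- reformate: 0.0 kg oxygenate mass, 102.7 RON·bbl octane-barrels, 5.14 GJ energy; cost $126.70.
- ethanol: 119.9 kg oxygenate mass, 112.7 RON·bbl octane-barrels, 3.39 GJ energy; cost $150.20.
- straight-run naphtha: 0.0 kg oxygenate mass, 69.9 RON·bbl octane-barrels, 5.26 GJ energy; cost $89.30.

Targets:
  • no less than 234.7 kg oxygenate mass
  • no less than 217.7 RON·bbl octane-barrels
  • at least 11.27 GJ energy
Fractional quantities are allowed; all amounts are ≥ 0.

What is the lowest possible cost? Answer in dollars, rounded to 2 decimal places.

Treat it as an LP. Let x1 = barrels of light naphtha, x2 = barrels of isomerate, x3 = barrels of reformate, x4 = barrels of ethanol, x5 = barrels of straight-run naphtha.
min 104.68x1 + 120.97x2 + 126.7x3 + 150.2x4 + 89.3x5 subject to:
  119.9x4 ≥ 234.7   (oxygenate mass)
  70.4x1 + 90.4x2 + 102.7x3 + 112.7x4 + 69.9x5 ≥ 217.7   (octane-barrels)
  5.04x1 + 4.97x2 + 5.14x3 + 3.39x4 + 5.26x5 ≥ 11.27   (energy)
  x1, x2, x3, x4, x5 ≥ 0.
The cheapest feasible vertex uses only ethanol, straight-run naphtha; light naphtha, isomerate, reformate are not used. The oxygenate mass and energy requirements are met with equality.
Solving gives x4 = 1.9575, x5 = 0.88103.
Objective = 150.2·1.9575 + 89.3·0.88103 = 372.6925.

$372.69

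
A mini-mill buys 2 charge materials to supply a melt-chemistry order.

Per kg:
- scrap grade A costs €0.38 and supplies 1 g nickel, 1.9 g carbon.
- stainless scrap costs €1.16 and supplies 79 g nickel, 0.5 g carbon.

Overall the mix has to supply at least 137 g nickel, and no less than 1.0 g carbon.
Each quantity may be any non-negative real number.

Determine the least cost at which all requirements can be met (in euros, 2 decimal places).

Let x1 = kg of scrap grade A, x2 = kg of stainless scrap.
Minimize 0.38x1 + 1.16x2 with:
  1x1 + 79x2 ≥ 137   (nickel)
  1.9x1 + 0.5x2 ≥ 1   (carbon)
  x1, x2 ≥ 0.
Both inputs are positive at the optimum. The nickel and carbon requirements are met with equality.
That vertex is x1 = 0.07019, x2 = 1.733.
Total cost: 0.38·0.07019 + 1.16·1.733 = 2.0370.

€2.04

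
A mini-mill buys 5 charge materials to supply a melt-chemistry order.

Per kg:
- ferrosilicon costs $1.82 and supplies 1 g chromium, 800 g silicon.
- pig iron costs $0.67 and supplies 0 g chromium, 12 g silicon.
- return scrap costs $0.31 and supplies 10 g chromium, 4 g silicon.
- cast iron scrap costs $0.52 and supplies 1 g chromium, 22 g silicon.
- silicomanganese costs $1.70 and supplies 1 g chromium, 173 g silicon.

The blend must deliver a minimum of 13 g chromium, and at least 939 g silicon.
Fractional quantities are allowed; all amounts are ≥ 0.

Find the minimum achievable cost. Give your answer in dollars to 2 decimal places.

Let x1 = kg of ferrosilicon, x2 = kg of pig iron, x3 = kg of return scrap, x4 = kg of cast iron scrap, x5 = kg of silicomanganese.
min 1.82x1 + 0.67x2 + 0.31x3 + 0.52x4 + 1.7x5 with:
  1x1 + 10x3 + 1x4 + 1x5 ≥ 13   (chromium)
  800x1 + 12x2 + 4x3 + 22x4 + 173x5 ≥ 939   (silicon)
  x1, x2, x3, x4, x5 ≥ 0.
The minimum-cost mix takes nothing from pig iron, cast iron scrap, silicomanganese — only ferrosilicon, return scrap. The chromium and silicon requirements are met with equality.
Optimal quantities: ferrosilicon = 1.168 kg, return scrap = 1.183 kg.
Cost = 1.82·1.168 + 0.31·1.183 = 2.4925.

$2.49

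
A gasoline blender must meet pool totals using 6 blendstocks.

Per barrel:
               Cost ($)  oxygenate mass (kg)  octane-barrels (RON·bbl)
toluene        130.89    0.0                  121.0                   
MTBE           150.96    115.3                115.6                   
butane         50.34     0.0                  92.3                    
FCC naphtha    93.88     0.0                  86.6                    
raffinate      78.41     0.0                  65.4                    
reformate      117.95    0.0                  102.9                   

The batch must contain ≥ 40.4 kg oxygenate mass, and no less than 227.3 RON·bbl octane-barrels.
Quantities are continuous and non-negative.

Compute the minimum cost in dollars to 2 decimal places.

Treat it as an LP. Let x1 = barrels of toluene, x2 = barrels of MTBE, x3 = barrels of butane, x4 = barrels of FCC naphtha, x5 = barrels of raffinate, x6 = barrels of reformate.
Minimize 130.89x1 + 150.96x2 + 50.34x3 + 93.88x4 + 78.41x5 + 117.95x6 subject to:
  115.3x2 ≥ 40.4   (oxygenate mass)
  121x1 + 115.6x2 + 92.3x3 + 86.6x4 + 65.4x5 + 102.9x6 ≥ 227.3   (octane-barrels)
  x1, x2, x3, x4, x5, x6 ≥ 0.
The optimal basis is {MTBE, butane}; toluene, FCC naphtha, raffinate, reformate drop out. Binding constraints: oxygenate mass and octane-barrels.
So MTBE = 0.35039 barrels, butane = 2.0238 barrels.
Objective = 150.96·0.35039 + 50.34·2.0238 = 154.7730.

$154.77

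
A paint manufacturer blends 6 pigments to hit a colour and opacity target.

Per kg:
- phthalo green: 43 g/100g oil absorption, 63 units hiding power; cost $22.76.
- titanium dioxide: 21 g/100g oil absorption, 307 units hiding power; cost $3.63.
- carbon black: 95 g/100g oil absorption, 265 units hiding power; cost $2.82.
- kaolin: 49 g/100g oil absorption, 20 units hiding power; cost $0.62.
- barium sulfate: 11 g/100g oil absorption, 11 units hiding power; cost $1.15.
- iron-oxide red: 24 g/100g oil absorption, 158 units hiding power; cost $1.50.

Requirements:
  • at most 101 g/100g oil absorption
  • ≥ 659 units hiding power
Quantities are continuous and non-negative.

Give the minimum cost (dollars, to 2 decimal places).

$6.26

Let x1 = kg of phthalo green, x2 = kg of titanium dioxide, x3 = kg of carbon black, x4 = kg of kaolin, x5 = kg of barium sulfate, x6 = kg of iron-oxide red.
min 22.76x1 + 3.63x2 + 2.82x3 + 0.62x4 + 1.15x5 + 1.5x6 with:
  43x1 + 21x2 + 95x3 + 49x4 + 11x5 + 24x6 ≤ 101   (oil absorption)
  63x1 + 307x2 + 265x3 + 20x4 + 11x5 + 158x6 ≥ 659   (hiding power)
  x1, x2, x3, x4, x5, x6 ≥ 0.
The cheapest feasible vertex uses only iron-oxide red; phthalo green, titanium dioxide, carbon black, kaolin, barium sulfate are not used. There the hiding power constraint is tight.
So iron-oxide red = 4.171 kg.
Hence cost = 1.5·4.171 = $6.2565.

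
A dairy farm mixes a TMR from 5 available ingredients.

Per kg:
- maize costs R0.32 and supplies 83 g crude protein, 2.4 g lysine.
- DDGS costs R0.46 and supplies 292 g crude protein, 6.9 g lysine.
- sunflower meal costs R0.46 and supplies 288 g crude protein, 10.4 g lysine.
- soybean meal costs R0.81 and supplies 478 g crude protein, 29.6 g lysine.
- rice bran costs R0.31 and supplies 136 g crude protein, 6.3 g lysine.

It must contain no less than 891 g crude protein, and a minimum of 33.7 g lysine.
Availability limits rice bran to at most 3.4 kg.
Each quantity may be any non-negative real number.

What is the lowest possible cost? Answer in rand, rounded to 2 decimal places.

This is a linear program. Let x1 = kg of maize, x2 = kg of DDGS, x3 = kg of sunflower meal, x4 = kg of soybean meal, x5 = kg of rice bran.
Minimize 0.32x1 + 0.46x2 + 0.46x3 + 0.81x4 + 0.31x5 subject to:
  83x1 + 292x2 + 288x3 + 478x4 + 136x5 ≥ 891   (crude protein)
  2.4x1 + 6.9x2 + 10.4x3 + 29.6x4 + 6.3x5 ≥ 33.7   (lysine)
  x5 ≤ 3.4
  x1, x2, x3, x4, x5 ≥ 0.
The cheapest feasible vertex uses only sunflower meal, soybean meal; maize, DDGS, rice bran are not used. There the crude protein and lysine constraints are tight.
So sunflower meal = 2.889 kg, soybean meal = 0.1236 kg.
Objective = 0.46·2.889 + 0.81·0.1236 = 1.4291.

R1.43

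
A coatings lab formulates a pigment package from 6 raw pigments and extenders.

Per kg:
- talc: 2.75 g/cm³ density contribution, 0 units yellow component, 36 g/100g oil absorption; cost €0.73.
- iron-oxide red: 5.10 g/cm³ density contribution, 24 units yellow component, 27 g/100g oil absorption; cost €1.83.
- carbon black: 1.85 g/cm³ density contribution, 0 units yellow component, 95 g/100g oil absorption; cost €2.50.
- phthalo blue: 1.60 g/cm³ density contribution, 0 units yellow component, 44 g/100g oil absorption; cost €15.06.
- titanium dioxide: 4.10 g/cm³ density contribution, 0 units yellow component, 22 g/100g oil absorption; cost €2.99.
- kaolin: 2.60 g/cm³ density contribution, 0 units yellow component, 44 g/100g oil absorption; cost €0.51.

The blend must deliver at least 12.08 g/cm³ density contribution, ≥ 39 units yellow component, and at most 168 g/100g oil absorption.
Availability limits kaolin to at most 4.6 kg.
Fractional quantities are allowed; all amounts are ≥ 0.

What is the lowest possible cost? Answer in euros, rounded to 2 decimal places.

Treat it as an LP. Let x1 = kg of talc, x2 = kg of iron-oxide red, x3 = kg of carbon black, x4 = kg of phthalo blue, x5 = kg of titanium dioxide, x6 = kg of kaolin.
min 0.73x1 + 1.83x2 + 2.5x3 + 15.06x4 + 2.99x5 + 0.51x6 with:
  2.75x1 + 5.1x2 + 1.85x3 + 1.6x4 + 4.1x5 + 2.6x6 ≥ 12.08   (density contribution)
  24x2 ≥ 39   (yellow component)
  36x1 + 27x2 + 95x3 + 44x4 + 22x5 + 44x6 ≤ 168   (oil absorption)
  x6 ≤ 4.6
  x1, x2, x3, x4, x5, x6 ≥ 0.
The cheapest feasible vertex uses only iron-oxide red, kaolin; talc, carbon black, phthalo blue, titanium dioxide are not used. The density contribution and yellow component requirements are met with equality.
That vertex is x2 = 1.625, x6 = 1.459.
Total cost: 1.83·1.625 + 0.51·1.459 = 3.7178.

€3.72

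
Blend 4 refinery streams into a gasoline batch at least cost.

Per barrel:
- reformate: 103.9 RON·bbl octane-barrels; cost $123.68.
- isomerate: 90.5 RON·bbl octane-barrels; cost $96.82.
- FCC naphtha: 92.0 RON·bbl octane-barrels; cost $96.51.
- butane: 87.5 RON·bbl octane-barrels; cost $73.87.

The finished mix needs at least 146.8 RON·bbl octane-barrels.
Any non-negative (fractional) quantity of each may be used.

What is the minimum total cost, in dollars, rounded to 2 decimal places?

$123.93

This is a linear program. Let x1 = barrels of reformate, x2 = barrels of isomerate, x3 = barrels of FCC naphtha, x4 = barrels of butane.
Minimise 123.68x1 + 96.82x2 + 96.51x3 + 73.87x4 with:
  103.9x1 + 90.5x2 + 92x3 + 87.5x4 ≥ 146.8   (octane-barrels)
  x1, x2, x3, x4 ≥ 0.
The optimal basis is {butane}; reformate, isomerate, FCC naphtha drop out. The octane-barrels requirement is met with equality.
That vertex is x4 = 1.6777.
Hence cost = 73.87·1.6777 = $123.9317.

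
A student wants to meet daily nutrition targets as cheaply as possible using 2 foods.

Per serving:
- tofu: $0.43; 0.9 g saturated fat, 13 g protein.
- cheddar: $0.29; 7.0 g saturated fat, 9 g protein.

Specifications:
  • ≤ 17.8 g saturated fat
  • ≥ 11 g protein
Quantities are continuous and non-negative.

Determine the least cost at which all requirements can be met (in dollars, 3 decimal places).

Treat it as an LP. Let x1 = servings of tofu, x2 = servings of cheddar.
Minimise 0.43x1 + 0.29x2 subject to:
  0.9x1 + 7x2 ≤ 17.8   (saturated fat)
  13x1 + 9x2 ≥ 11   (protein)
  x1, x2 ≥ 0.
The optimal basis is {cheddar}; tofu drops out. There the protein constraint is tight.
Solving gives x2 = 1.222.
Total cost: 0.29·1.222 = 0.35438.

$0.354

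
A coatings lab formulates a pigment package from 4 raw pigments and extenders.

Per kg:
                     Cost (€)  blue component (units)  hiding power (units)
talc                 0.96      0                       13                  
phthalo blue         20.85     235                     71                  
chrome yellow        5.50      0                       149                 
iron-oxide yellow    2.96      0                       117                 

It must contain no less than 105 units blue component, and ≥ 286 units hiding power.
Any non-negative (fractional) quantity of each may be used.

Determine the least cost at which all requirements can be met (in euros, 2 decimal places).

€15.75

Treat it as an LP. Let x1 = kg of talc, x2 = kg of phthalo blue, x3 = kg of chrome yellow, x4 = kg of iron-oxide yellow.
min 0.96x1 + 20.85x2 + 5.5x3 + 2.96x4 with:
  235x2 ≥ 105   (blue component)
  13x1 + 71x2 + 149x3 + 117x4 ≥ 286   (hiding power)
  x1, x2, x3, x4 ≥ 0.
The cheapest feasible vertex uses only phthalo blue, iron-oxide yellow; talc, chrome yellow are not used. Binding constraints: blue component and hiding power.
So phthalo blue = 0.4468 kg, iron-oxide yellow = 2.173 kg.
Objective = 20.85·0.4468 + 2.96·2.173 = 15.7479.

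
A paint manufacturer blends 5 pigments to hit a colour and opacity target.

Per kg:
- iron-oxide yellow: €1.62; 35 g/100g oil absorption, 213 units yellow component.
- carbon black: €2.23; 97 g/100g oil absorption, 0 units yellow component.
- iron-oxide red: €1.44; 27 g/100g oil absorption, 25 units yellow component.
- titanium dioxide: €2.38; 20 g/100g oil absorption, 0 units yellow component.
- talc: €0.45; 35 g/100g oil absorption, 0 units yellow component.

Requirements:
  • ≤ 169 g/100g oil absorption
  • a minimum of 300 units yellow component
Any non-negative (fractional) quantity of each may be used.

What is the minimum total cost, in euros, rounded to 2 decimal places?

€2.28

This is a linear program. Let x1 = kg of iron-oxide yellow, x2 = kg of carbon black, x3 = kg of iron-oxide red, x4 = kg of titanium dioxide, x5 = kg of talc.
Minimise 1.62x1 + 2.23x2 + 1.44x3 + 2.38x4 + 0.45x5 with:
  35x1 + 97x2 + 27x3 + 20x4 + 35x5 ≤ 169   (oil absorption)
  213x1 + 25x3 ≥ 300   (yellow component)
  x1, x2, x3, x4, x5 ≥ 0.
The cheapest feasible vertex uses only iron-oxide yellow; carbon black, iron-oxide red, titanium dioxide, talc are not used. Binding constraint: yellow component.
Optimal quantities: iron-oxide yellow = 1.408 kg.
Hence cost = 1.62·1.408 = €2.2810.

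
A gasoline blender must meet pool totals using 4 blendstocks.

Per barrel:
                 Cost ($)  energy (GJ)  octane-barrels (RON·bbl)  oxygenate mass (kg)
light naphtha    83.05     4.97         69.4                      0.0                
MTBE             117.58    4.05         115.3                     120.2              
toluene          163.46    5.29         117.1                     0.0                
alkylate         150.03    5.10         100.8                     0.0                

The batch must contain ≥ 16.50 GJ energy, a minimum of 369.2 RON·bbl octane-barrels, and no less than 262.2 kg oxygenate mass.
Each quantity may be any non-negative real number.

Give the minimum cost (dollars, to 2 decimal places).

$393.62

Set it up as a linear program. Let x1 = barrels of light naphtha, x2 = barrels of MTBE, x3 = barrels of toluene, x4 = barrels of alkylate.
Minimise 83.05x1 + 117.58x2 + 163.46x3 + 150.03x4 subject to:
  4.97x1 + 4.05x2 + 5.29x3 + 5.1x4 ≥ 16.5   (energy)
  69.4x1 + 115.3x2 + 117.1x3 + 100.8x4 ≥ 369.2   (octane-barrels)
  120.2x2 ≥ 262.2   (oxygenate mass)
  x1, x2, x3, x4 ≥ 0.
At the optimum only light naphtha, MTBE are positive (toluene, alkylate = 0). Binding constraints: energy and octane-barrels.
So light naphtha = 1.3946 barrels, MTBE = 2.3626 barrels.
Cost = 83.05·1.3946 + 117.58·2.3626 = 393.6160.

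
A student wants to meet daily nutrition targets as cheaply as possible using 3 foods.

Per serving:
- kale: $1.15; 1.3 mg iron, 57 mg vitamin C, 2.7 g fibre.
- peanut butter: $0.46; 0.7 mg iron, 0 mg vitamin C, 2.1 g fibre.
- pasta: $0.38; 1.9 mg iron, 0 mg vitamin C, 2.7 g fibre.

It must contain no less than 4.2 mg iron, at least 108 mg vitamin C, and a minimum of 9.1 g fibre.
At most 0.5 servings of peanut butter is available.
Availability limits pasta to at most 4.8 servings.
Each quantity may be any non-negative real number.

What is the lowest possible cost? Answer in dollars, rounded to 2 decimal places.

Treat it as an LP. Let x1 = servings of kale, x2 = servings of peanut butter, x3 = servings of pasta.
min 1.15x1 + 0.46x2 + 0.38x3 s.t.:
  1.3x1 + 0.7x2 + 1.9x3 ≥ 4.2   (iron)
  57x1 ≥ 108   (vitamin C)
  2.7x1 + 2.1x2 + 2.7x3 ≥ 9.1   (fibre)
  x2 ≤ 0.5
  x3 ≤ 4.8
  x1, x2, x3 ≥ 0.
The optimal basis is {kale, pasta}; peanut butter drops out. Binding constraints: vitamin C and fibre.
So kale = 1.895 servings, pasta = 1.476 servings.
Cost = 1.15·1.895 + 0.38·1.476 = 2.7401.

$2.74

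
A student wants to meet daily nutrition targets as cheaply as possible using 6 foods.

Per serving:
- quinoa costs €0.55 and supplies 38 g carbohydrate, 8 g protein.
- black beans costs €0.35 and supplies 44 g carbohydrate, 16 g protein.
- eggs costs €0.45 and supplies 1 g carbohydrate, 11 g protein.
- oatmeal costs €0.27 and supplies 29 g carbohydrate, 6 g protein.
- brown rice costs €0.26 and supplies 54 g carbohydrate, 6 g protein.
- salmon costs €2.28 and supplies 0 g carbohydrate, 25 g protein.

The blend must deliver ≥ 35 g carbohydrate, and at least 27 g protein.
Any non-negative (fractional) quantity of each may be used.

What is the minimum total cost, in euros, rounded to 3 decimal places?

Let x1 = servings of quinoa, x2 = servings of black beans, x3 = servings of eggs, x4 = servings of oatmeal, x5 = servings of brown rice, x6 = servings of salmon.
Minimize 0.55x1 + 0.35x2 + 0.45x3 + 0.27x4 + 0.26x5 + 2.28x6 with:
  38x1 + 44x2 + 1x3 + 29x4 + 54x5 ≥ 35   (carbohydrate)
  8x1 + 16x2 + 11x3 + 6x4 + 6x5 + 25x6 ≥ 27   (protein)
  x1, x2, x3, x4, x5, x6 ≥ 0.
At the optimum only black beans is positive (quinoa, eggs, oatmeal, brown rice, salmon = 0). The protein requirement is met with equality.
Solving gives x2 = 1.688.
Objective = 0.35·1.688 = 0.59080.

€0.591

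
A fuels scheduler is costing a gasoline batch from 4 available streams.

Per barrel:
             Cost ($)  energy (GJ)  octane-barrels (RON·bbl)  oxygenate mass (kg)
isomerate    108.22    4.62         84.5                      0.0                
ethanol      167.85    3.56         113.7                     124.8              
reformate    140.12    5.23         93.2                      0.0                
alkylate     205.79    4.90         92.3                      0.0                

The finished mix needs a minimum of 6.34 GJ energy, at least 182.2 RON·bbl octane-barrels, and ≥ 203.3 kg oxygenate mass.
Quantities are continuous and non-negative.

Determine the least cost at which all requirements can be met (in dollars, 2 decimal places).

Treat it as an LP. Let x1 = barrels of isomerate, x2 = barrels of ethanol, x3 = barrels of reformate, x4 = barrels of alkylate.
min 108.22x1 + 167.85x2 + 140.12x3 + 205.79x4 subject to:
  4.62x1 + 3.56x2 + 5.23x3 + 4.9x4 ≥ 6.34   (energy)
  84.5x1 + 113.7x2 + 93.2x3 + 92.3x4 ≥ 182.2   (octane-barrels)
  124.8x2 ≥ 203.3   (oxygenate mass)
  x1, x2, x3, x4 ≥ 0.
The minimum-cost mix takes nothing from reformate, alkylate — only isomerate, ethanol. There the energy and oxygenate mass constraints are tight.
So isomerate = 0.117043 barrels, ethanol = 1.62901 barrels.
Hence cost = 108.22·0.117043 + 167.85·1.62901 = $286.0957.

$286.10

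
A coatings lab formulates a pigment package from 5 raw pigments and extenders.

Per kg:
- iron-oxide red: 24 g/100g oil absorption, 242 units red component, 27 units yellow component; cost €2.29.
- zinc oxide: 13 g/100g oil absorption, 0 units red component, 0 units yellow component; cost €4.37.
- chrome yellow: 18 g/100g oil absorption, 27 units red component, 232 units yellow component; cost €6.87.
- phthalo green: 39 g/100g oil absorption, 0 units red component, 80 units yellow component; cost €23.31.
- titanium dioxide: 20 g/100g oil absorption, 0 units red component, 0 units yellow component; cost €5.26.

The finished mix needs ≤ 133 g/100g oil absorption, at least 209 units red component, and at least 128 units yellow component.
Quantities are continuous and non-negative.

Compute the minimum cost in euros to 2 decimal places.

€5.00

Let x1 = kg of iron-oxide red, x2 = kg of zinc oxide, x3 = kg of chrome yellow, x4 = kg of phthalo green, x5 = kg of titanium dioxide.
Minimize 2.29x1 + 4.37x2 + 6.87x3 + 23.31x4 + 5.26x5 s.t.:
  24x1 + 13x2 + 18x3 + 39x4 + 20x5 ≤ 133   (oil absorption)
  242x1 + 27x3 ≥ 209   (red component)
  27x1 + 232x3 + 80x4 ≥ 128   (yellow component)
  x1, x2, x3, x4, x5 ≥ 0.
At the optimum only iron-oxide red, chrome yellow are positive (zinc oxide, phthalo green, titanium dioxide = 0). There the red component and yellow component constraints are tight.
So iron-oxide red = 0.8126 kg, chrome yellow = 0.4572 kg.
Objective = 2.29·0.8126 + 6.87·0.4572 = 5.0018.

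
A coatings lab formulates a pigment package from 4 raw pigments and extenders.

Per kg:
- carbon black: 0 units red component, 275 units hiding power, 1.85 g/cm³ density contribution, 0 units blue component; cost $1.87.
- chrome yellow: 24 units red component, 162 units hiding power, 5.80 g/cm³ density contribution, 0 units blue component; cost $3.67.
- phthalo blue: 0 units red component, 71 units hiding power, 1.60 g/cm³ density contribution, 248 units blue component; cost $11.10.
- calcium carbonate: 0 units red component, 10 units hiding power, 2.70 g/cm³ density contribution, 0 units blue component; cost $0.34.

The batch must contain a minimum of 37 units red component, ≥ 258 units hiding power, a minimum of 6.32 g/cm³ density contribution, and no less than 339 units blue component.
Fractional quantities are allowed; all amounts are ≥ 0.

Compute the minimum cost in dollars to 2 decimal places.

$20.83

Let x1 = kg of carbon black, x2 = kg of chrome yellow, x3 = kg of phthalo blue, x4 = kg of calcium carbonate.
Minimize 1.87x1 + 3.67x2 + 11.1x3 + 0.34x4 s.t.:
  24x2 ≥ 37   (red component)
  275x1 + 162x2 + 71x3 + 10x4 ≥ 258   (hiding power)
  1.85x1 + 5.8x2 + 1.6x3 + 2.7x4 ≥ 6.32   (density contribution)
  248x3 ≥ 339   (blue component)
  x1, x2, x3, x4 ≥ 0.
The cheapest feasible vertex uses only chrome yellow, phthalo blue; carbon black, calcium carbonate are not used. The red component and blue component requirements are met with equality.
That vertex is x2 = 1.542, x3 = 1.367.
Total cost: 3.67·1.542 + 11.1·1.367 = 20.8328.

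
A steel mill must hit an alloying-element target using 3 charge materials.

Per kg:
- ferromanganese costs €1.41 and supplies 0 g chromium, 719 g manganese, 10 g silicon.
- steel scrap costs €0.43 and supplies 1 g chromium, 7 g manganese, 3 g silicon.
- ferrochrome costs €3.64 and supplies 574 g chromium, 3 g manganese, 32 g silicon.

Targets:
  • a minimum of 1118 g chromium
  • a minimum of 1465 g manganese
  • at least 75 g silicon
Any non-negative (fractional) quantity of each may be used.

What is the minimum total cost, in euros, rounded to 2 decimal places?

Let x1 = kg of ferromanganese, x2 = kg of steel scrap, x3 = kg of ferrochrome.
Minimize 1.41x1 + 0.43x2 + 3.64x3 subject to:
  1x2 + 574x3 ≥ 1118   (chromium)
  719x1 + 7x2 + 3x3 ≥ 1465   (manganese)
  10x1 + 3x2 + 32x3 ≥ 75   (silicon)
  x1, x2, x3 ≥ 0.
At the optimum only ferromanganese, ferrochrome are positive (steel scrap = 0). Binding constraints: chromium and manganese.
Solving gives x1 = 2.029, x3 = 1.948.
Cost = 1.41·2.029 + 3.64·1.948 = 9.9516.

€9.95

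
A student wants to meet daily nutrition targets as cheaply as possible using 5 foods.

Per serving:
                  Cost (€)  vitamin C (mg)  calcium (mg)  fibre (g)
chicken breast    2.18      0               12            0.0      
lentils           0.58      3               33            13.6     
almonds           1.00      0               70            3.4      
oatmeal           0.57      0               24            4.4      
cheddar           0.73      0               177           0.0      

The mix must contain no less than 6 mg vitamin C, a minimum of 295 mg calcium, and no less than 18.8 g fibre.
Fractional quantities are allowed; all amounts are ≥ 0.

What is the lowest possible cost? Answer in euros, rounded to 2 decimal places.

Let x1 = servings of chicken breast, x2 = servings of lentils, x3 = servings of almonds, x4 = servings of oatmeal, x5 = servings of cheddar.
Minimise 2.18x1 + 0.58x2 + 1x3 + 0.57x4 + 0.73x5 subject to:
  3x2 ≥ 6   (vitamin C)
  12x1 + 33x2 + 70x3 + 24x4 + 177x5 ≥ 295   (calcium)
  13.6x2 + 3.4x3 + 4.4x4 ≥ 18.8   (fibre)
  x1, x2, x3, x4, x5 ≥ 0.
The cheapest feasible vertex uses only lentils, cheddar; chicken breast, almonds, oatmeal are not used. The vitamin C and calcium requirements are met with equality.
Optimal quantities: lentils = 2 servings, cheddar = 1.294 servings.
Objective = 0.58·2 + 0.73·1.294 = 2.1046.

€2.10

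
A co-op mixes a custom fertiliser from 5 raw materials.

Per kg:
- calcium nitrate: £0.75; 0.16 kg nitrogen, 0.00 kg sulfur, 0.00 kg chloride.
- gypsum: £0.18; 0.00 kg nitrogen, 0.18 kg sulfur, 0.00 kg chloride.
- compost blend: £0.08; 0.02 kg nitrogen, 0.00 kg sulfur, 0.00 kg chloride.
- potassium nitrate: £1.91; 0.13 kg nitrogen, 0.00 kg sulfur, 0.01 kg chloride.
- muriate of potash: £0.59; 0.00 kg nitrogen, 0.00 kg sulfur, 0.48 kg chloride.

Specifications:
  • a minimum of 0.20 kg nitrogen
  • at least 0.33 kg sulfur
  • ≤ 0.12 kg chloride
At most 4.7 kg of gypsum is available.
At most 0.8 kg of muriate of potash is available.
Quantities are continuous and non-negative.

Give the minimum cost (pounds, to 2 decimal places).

Let x1 = kg of calcium nitrate, x2 = kg of gypsum, x3 = kg of compost blend, x4 = kg of potassium nitrate, x5 = kg of muriate of potash.
min 0.75x1 + 0.18x2 + 0.08x3 + 1.91x4 + 0.59x5 s.t.:
  0.16x1 + 0.02x3 + 0.13x4 ≥ 0.2   (nitrogen)
  0.18x2 ≥ 0.33   (sulfur)
  0.01x4 + 0.48x5 ≤ 0.12   (chloride)
  x2 ≤ 4.7
  x5 ≤ 0.8
  x1, x2, x3, x4, x5 ≥ 0.
The optimal basis is {gypsum, compost blend}; calcium nitrate, potassium nitrate, muriate of potash drop out. The nitrogen and sulfur requirements are met with equality.
So gypsum = 1.833 kg, compost blend = 10 kg.
Total cost: 0.18·1.833 + 0.08·10 = 1.1299.

£1.13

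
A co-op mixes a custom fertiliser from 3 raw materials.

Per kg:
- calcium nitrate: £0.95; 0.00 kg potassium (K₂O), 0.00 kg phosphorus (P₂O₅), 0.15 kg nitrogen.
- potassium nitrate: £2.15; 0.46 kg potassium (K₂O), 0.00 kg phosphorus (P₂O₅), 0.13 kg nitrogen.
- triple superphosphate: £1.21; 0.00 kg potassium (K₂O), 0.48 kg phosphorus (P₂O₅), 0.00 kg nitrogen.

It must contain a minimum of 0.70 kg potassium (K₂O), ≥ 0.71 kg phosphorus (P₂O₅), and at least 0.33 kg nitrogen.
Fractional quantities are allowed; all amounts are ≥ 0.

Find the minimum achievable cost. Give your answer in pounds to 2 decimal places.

£5.90

Let x1 = kg of calcium nitrate, x2 = kg of potassium nitrate, x3 = kg of triple superphosphate.
Minimise 0.95x1 + 2.15x2 + 1.21x3 s.t.:
  0.46x2 ≥ 0.7   (potassium (K₂O))
  0.48x3 ≥ 0.71   (phosphorus (P₂O₅))
  0.15x1 + 0.13x2 ≥ 0.33   (nitrogen)
  x1, x2, x3 ≥ 0.
The optimal mix uses every input. There the potassium (K₂O), phosphorus (P₂O₅), nitrogen constraints are tight.
So calcium nitrate = 0.8812 kg, potassium nitrate = 1.522 kg, triple superphosphate = 1.479 kg.
Objective = 0.95·0.8812 + 2.15·1.522 + 1.21·1.479 = 5.8990.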